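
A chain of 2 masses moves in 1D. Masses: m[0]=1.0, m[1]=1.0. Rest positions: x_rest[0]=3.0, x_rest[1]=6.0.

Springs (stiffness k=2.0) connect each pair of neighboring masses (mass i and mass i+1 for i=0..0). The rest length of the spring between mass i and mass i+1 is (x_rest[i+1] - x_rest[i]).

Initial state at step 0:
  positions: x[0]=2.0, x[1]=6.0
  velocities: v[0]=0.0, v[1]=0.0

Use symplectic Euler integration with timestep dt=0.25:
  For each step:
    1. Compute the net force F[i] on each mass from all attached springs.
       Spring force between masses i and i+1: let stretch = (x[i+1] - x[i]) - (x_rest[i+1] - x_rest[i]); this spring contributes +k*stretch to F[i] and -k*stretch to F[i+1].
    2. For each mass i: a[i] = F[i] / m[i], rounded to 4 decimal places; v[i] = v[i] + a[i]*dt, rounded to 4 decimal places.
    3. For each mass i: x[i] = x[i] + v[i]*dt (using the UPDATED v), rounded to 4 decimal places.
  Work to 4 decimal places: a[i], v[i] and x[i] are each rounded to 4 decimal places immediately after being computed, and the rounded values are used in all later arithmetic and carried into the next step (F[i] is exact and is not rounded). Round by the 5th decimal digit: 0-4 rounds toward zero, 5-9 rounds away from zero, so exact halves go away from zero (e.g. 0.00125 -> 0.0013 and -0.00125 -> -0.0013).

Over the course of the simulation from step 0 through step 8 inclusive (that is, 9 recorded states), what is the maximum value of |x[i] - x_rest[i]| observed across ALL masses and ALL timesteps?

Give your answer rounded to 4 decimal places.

Step 0: x=[2.0000 6.0000] v=[0.0000 0.0000]
Step 1: x=[2.1250 5.8750] v=[0.5000 -0.5000]
Step 2: x=[2.3438 5.6563] v=[0.8750 -0.8750]
Step 3: x=[2.6016 5.3985] v=[1.0313 -1.0313]
Step 4: x=[2.8341 5.1661] v=[0.9298 -0.9298]
Step 5: x=[2.9831 5.0172] v=[0.5958 -0.5958]
Step 6: x=[3.0113 4.9890] v=[0.1129 -0.1129]
Step 7: x=[2.9117 5.0886] v=[-0.3983 0.3983]
Step 8: x=[2.7092 5.2911] v=[-0.8099 0.8099]
Max displacement = 1.0110

Answer: 1.0110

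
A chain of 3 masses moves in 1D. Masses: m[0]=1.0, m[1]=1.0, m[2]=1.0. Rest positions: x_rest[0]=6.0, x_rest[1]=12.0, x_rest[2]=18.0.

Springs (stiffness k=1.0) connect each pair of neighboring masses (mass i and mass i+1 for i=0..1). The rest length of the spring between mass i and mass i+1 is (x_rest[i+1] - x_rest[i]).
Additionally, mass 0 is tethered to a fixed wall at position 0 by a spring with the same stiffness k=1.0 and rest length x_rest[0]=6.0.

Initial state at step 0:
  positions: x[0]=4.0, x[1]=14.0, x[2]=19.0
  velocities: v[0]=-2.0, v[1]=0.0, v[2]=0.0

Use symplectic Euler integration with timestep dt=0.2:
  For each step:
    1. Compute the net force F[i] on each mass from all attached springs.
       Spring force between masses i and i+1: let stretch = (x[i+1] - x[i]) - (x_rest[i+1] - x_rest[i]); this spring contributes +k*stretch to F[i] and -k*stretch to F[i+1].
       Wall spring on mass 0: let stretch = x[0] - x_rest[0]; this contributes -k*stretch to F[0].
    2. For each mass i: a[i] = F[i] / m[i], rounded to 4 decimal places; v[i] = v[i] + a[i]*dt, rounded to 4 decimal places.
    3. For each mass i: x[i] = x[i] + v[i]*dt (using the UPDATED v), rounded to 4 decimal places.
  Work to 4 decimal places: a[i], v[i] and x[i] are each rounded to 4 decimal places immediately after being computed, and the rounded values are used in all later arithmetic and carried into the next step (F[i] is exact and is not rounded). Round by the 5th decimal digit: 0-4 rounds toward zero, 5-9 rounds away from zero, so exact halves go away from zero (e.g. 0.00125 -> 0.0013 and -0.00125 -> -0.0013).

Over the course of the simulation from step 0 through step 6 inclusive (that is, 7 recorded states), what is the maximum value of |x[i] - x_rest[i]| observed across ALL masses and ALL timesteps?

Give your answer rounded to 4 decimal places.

Answer: 2.1600

Derivation:
Step 0: x=[4.0000 14.0000 19.0000] v=[-2.0000 0.0000 0.0000]
Step 1: x=[3.8400 13.8000 19.0400] v=[-0.8000 -1.0000 0.2000]
Step 2: x=[3.9248 13.4112 19.1104] v=[0.4240 -1.9440 0.3520]
Step 3: x=[4.2321 12.8709 19.1928] v=[1.5363 -2.7014 0.4122]
Step 4: x=[4.7156 12.2379 19.2624] v=[2.4176 -3.1648 0.3478]
Step 5: x=[5.3114 11.5850 19.2910] v=[2.9789 -3.2644 0.1429]
Step 6: x=[5.9457 10.9894 19.2513] v=[3.1713 -2.9779 -0.1983]
Max displacement = 2.1600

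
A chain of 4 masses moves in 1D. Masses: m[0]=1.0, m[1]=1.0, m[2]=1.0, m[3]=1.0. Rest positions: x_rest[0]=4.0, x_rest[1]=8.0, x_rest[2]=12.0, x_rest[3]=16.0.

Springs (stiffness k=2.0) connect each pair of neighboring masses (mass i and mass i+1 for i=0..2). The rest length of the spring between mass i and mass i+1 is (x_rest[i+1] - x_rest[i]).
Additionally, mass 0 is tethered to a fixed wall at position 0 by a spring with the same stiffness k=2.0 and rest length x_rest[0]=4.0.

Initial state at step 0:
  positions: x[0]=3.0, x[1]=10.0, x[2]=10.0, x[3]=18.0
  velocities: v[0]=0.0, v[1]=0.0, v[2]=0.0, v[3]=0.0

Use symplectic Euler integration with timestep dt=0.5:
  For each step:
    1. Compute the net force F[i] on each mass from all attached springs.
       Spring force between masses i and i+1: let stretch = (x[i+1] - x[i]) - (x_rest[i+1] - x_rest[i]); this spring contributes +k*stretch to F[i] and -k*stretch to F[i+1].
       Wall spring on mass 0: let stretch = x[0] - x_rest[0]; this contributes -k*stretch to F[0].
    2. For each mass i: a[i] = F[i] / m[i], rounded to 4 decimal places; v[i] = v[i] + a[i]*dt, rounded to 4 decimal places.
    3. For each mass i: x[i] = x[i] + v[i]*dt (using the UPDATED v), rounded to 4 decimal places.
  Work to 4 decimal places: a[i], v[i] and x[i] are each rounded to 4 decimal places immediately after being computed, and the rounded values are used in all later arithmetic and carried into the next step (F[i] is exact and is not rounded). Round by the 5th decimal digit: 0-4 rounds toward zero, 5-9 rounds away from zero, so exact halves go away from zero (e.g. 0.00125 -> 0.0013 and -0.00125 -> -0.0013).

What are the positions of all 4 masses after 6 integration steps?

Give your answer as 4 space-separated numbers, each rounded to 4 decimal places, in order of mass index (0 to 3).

Answer: 6.2032 4.9532 14.3282 15.1407

Derivation:
Step 0: x=[3.0000 10.0000 10.0000 18.0000] v=[0.0000 0.0000 0.0000 0.0000]
Step 1: x=[5.0000 6.5000 14.0000 16.0000] v=[4.0000 -7.0000 8.0000 -4.0000]
Step 2: x=[5.2500 6.0000 15.2500 15.0000] v=[0.5000 -1.0000 2.5000 -2.0000]
Step 3: x=[3.2500 9.7500 11.7500 16.1250] v=[-4.0000 7.5000 -7.0000 2.2500]
Step 4: x=[2.8750 11.2500 9.4375 17.0625] v=[-0.7500 3.0000 -4.6250 1.8750]
Step 5: x=[5.2500 7.6563 11.8438 16.1875] v=[4.7500 -7.1875 4.8125 -1.7500]
Step 6: x=[6.2032 4.9532 14.3282 15.1407] v=[1.9063 -5.4063 4.9687 -2.0937]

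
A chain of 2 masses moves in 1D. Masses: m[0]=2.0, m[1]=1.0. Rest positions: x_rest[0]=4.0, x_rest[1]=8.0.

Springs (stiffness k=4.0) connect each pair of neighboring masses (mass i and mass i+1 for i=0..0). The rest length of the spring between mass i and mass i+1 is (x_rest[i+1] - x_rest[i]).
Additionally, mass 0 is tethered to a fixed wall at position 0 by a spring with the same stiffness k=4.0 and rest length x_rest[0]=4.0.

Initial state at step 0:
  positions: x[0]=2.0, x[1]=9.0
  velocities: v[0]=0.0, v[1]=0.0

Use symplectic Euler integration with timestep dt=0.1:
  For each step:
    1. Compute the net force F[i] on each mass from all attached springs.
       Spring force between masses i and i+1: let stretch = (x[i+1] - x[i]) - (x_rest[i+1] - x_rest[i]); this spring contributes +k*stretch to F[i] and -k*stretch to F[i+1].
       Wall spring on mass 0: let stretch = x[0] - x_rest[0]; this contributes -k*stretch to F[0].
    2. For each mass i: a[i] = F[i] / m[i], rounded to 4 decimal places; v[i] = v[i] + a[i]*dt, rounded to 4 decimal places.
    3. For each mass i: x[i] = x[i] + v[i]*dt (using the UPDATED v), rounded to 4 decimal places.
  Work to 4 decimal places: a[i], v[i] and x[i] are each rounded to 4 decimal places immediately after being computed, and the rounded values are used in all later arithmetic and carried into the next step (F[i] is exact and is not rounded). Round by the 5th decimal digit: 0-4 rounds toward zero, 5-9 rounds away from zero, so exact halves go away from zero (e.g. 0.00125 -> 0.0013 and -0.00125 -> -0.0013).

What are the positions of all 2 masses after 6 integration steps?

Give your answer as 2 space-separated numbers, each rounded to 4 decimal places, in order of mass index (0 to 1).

Answer: 3.6870 7.0468

Derivation:
Step 0: x=[2.0000 9.0000] v=[0.0000 0.0000]
Step 1: x=[2.1000 8.8800] v=[1.0000 -1.2000]
Step 2: x=[2.2936 8.6488] v=[1.9360 -2.3120]
Step 3: x=[2.5684 8.3234] v=[2.7483 -3.2541]
Step 4: x=[2.9070 7.9278] v=[3.3856 -3.9561]
Step 5: x=[3.2878 7.4914] v=[3.8084 -4.3644]
Step 6: x=[3.6870 7.0468] v=[3.9916 -4.4458]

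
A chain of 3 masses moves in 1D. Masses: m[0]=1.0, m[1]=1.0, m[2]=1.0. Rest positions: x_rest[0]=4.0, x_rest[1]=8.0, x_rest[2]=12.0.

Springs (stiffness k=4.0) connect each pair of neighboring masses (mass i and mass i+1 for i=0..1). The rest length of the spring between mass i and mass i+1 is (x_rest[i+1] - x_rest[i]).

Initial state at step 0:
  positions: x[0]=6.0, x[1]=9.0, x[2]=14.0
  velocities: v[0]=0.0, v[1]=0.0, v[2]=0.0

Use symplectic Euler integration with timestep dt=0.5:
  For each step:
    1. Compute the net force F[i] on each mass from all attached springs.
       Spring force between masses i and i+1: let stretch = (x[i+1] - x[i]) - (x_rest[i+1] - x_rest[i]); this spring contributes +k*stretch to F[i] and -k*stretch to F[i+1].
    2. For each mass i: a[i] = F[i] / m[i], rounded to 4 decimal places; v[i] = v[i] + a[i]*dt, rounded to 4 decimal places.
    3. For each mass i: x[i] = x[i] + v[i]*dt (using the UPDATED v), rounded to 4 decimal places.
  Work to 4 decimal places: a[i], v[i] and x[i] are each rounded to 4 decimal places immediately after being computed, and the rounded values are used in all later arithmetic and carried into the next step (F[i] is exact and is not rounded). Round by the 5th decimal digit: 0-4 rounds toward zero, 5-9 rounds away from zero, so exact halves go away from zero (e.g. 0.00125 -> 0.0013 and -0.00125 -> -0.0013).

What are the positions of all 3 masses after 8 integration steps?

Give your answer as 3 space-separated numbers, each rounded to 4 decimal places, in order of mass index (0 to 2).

Step 0: x=[6.0000 9.0000 14.0000] v=[0.0000 0.0000 0.0000]
Step 1: x=[5.0000 11.0000 13.0000] v=[-2.0000 4.0000 -2.0000]
Step 2: x=[6.0000 9.0000 14.0000] v=[2.0000 -4.0000 2.0000]
Step 3: x=[6.0000 9.0000 14.0000] v=[0.0000 0.0000 0.0000]
Step 4: x=[5.0000 11.0000 13.0000] v=[-2.0000 4.0000 -2.0000]
Step 5: x=[6.0000 9.0000 14.0000] v=[2.0000 -4.0000 2.0000]
Step 6: x=[6.0000 9.0000 14.0000] v=[0.0000 0.0000 0.0000]
Step 7: x=[5.0000 11.0000 13.0000] v=[-2.0000 4.0000 -2.0000]
Step 8: x=[6.0000 9.0000 14.0000] v=[2.0000 -4.0000 2.0000]

Answer: 6.0000 9.0000 14.0000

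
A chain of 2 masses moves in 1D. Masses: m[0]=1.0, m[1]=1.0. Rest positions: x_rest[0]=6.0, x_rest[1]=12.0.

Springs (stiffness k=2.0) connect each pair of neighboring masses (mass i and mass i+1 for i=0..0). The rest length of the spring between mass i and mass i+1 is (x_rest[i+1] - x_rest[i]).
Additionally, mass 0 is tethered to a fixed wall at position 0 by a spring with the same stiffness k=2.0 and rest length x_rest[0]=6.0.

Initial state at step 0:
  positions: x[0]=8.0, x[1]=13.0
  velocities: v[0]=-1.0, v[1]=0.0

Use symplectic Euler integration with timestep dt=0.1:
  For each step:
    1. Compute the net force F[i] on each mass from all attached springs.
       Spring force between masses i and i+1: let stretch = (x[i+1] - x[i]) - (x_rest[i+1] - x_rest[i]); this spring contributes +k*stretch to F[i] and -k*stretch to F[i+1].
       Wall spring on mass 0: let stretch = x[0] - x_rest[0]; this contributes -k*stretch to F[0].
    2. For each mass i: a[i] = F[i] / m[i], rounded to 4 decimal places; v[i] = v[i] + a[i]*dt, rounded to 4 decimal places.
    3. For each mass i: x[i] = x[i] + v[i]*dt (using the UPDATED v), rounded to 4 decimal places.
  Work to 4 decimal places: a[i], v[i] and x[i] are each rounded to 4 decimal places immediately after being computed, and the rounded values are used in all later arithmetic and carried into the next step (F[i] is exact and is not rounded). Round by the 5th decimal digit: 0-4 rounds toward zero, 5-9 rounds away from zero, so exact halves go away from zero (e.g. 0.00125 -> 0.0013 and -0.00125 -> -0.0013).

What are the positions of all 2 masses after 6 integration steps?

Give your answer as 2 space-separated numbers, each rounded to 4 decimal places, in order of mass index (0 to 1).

Answer: 6.4535 13.2517

Derivation:
Step 0: x=[8.0000 13.0000] v=[-1.0000 0.0000]
Step 1: x=[7.8400 13.0200] v=[-1.6000 0.2000]
Step 2: x=[7.6268 13.0564] v=[-2.1320 0.3640]
Step 3: x=[7.3697 13.1042] v=[-2.5714 0.4781]
Step 4: x=[7.0799 13.1573] v=[-2.8984 0.5312]
Step 5: x=[6.7700 13.2089] v=[-3.0989 0.5157]
Step 6: x=[6.4535 13.2517] v=[-3.1651 0.4279]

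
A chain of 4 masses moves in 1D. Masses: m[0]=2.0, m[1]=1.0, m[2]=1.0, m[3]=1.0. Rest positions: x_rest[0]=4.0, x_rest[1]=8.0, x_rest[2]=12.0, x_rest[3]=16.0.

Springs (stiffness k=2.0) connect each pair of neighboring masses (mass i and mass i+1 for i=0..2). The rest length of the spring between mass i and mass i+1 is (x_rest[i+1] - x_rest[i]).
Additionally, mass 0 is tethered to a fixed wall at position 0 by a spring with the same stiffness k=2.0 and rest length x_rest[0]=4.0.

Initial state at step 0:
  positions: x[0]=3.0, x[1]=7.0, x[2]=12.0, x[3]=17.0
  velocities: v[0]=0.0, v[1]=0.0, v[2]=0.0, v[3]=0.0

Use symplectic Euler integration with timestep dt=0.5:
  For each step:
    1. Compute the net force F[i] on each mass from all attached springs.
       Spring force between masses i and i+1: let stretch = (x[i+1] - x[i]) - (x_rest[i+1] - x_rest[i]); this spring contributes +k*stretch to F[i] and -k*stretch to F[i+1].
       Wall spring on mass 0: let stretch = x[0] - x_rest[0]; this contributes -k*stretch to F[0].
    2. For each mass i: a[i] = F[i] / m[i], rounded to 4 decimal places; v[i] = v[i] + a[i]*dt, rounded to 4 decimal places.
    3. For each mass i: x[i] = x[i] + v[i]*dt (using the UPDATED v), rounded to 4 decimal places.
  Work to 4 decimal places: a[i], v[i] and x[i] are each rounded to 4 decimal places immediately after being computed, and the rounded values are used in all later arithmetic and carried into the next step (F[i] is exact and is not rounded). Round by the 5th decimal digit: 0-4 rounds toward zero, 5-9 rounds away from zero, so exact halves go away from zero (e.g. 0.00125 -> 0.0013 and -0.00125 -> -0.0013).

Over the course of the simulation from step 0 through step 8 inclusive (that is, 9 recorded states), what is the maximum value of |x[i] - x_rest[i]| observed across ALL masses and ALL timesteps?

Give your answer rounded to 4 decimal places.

Answer: 1.2071

Derivation:
Step 0: x=[3.0000 7.0000 12.0000 17.0000] v=[0.0000 0.0000 0.0000 0.0000]
Step 1: x=[3.2500 7.5000 12.0000 16.5000] v=[0.5000 1.0000 0.0000 -1.0000]
Step 2: x=[3.7500 8.1250 12.0000 15.7500] v=[1.0000 1.2500 0.0000 -1.5000]
Step 3: x=[4.4063 8.5000 11.9375 15.1250] v=[1.3125 0.7500 -0.1250 -1.2500]
Step 4: x=[4.9844 8.5469 11.7500 14.9063] v=[1.1562 0.0938 -0.3750 -0.4375]
Step 5: x=[5.2071 8.4141 11.5391 15.1094] v=[0.4453 -0.2656 -0.4218 0.4062]
Step 6: x=[4.9297 8.2403 11.5509 15.5274] v=[-0.5548 -0.3476 0.0235 0.8359]
Step 7: x=[4.2475 8.0665 11.8956 15.9571] v=[-1.3644 -0.3476 0.6894 0.8594]
Step 8: x=[3.4582 7.8978 12.3565 16.3561] v=[-1.5787 -0.3375 0.9218 0.7979]
Max displacement = 1.2071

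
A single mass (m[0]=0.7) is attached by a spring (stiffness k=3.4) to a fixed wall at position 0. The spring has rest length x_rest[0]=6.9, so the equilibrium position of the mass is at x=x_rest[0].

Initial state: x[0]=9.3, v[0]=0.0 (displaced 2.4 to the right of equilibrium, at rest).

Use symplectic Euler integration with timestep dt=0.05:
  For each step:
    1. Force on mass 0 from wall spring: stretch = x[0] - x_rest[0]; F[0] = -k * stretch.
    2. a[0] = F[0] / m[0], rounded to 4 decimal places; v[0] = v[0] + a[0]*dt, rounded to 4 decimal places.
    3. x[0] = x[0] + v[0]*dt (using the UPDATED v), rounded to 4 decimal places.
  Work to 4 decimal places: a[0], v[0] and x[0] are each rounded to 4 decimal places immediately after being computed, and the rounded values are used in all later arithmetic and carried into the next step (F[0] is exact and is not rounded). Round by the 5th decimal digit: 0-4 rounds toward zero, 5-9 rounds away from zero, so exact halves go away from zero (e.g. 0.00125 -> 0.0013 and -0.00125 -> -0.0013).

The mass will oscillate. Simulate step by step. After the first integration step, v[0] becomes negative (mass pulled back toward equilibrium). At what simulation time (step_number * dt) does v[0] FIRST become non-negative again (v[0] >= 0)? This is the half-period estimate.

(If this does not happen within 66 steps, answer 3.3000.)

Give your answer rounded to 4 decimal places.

Answer: 1.4500

Derivation:
Step 0: x=[9.3000] v=[0.0000]
Step 1: x=[9.2709] v=[-0.5829]
Step 2: x=[9.2130] v=[-1.1587]
Step 3: x=[9.1270] v=[-1.7204]
Step 4: x=[9.0139] v=[-2.2612]
Step 5: x=[8.8752] v=[-2.7746]
Step 6: x=[8.7125] v=[-3.2543]
Step 7: x=[8.5278] v=[-3.6945]
Step 8: x=[8.3233] v=[-4.0898]
Step 9: x=[8.1015] v=[-4.4355]
Step 10: x=[7.8651] v=[-4.7273]
Step 11: x=[7.6170] v=[-4.9617]
Step 12: x=[7.3602] v=[-5.1358]
Step 13: x=[7.0978] v=[-5.2476]
Step 14: x=[6.8330] v=[-5.2956]
Step 15: x=[6.5690] v=[-5.2793]
Step 16: x=[6.3091] v=[-5.1989]
Step 17: x=[6.0563] v=[-5.0554]
Step 18: x=[5.8138] v=[-4.8505]
Step 19: x=[5.5845] v=[-4.5867]
Step 20: x=[5.3711] v=[-4.2672]
Step 21: x=[5.1763] v=[-3.8959]
Step 22: x=[5.0024] v=[-3.4773]
Step 23: x=[4.8516] v=[-3.0165]
Step 24: x=[4.7257] v=[-2.5190]
Step 25: x=[4.6262] v=[-1.9910]
Step 26: x=[4.5543] v=[-1.4388]
Step 27: x=[4.5108] v=[-0.8691]
Step 28: x=[4.4964] v=[-0.2889]
Step 29: x=[4.5111] v=[0.2948]
First v>=0 after going negative at step 29, time=1.4500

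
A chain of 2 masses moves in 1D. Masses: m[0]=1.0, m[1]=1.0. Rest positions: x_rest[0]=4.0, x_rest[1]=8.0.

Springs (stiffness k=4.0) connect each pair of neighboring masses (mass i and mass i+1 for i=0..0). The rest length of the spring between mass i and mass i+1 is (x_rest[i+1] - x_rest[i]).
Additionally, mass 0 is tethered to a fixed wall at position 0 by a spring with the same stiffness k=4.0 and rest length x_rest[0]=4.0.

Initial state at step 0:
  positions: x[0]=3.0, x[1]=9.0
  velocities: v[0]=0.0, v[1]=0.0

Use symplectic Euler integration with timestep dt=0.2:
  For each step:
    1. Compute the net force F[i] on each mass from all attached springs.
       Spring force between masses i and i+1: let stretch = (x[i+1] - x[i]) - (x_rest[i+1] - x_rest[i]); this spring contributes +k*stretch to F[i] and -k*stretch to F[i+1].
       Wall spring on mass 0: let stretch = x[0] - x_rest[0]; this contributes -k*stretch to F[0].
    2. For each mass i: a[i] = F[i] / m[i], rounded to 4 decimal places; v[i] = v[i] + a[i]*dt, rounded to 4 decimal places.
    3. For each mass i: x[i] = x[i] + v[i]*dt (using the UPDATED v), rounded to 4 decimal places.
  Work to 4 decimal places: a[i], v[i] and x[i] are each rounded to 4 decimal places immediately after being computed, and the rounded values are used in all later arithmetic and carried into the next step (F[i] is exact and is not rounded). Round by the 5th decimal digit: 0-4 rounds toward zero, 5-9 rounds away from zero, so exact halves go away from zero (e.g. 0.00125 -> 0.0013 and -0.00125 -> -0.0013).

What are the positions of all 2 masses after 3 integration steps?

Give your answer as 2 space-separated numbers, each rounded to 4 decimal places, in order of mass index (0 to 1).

Step 0: x=[3.0000 9.0000] v=[0.0000 0.0000]
Step 1: x=[3.4800 8.6800] v=[2.4000 -1.6000]
Step 2: x=[4.2352 8.1680] v=[3.7760 -2.5600]
Step 3: x=[4.9420 7.6668] v=[3.5341 -2.5062]

Answer: 4.9420 7.6668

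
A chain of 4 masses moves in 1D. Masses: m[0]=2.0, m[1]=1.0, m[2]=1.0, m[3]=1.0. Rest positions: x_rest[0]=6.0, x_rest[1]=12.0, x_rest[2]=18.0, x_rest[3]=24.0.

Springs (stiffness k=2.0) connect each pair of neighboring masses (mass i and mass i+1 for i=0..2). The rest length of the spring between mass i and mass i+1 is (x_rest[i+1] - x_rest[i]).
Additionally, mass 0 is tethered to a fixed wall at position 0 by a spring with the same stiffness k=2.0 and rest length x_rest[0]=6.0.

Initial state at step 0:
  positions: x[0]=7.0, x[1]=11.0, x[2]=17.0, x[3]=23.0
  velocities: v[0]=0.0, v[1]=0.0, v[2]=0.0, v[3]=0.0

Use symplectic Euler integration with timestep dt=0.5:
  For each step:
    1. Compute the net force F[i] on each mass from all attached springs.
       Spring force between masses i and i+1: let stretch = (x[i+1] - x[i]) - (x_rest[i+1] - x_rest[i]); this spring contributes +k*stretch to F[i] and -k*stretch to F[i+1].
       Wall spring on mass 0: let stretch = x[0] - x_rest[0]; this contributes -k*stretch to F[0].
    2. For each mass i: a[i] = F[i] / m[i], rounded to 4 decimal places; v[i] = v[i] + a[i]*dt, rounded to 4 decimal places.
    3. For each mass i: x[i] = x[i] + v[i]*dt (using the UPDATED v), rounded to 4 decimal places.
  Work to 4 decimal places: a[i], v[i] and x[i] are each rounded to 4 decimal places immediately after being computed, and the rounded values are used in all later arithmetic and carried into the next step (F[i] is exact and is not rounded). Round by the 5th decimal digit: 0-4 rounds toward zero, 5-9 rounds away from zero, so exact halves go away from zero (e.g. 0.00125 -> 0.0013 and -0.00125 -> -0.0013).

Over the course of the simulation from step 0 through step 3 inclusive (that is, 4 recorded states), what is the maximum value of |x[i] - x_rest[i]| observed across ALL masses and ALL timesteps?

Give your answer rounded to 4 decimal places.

Step 0: x=[7.0000 11.0000 17.0000 23.0000] v=[0.0000 0.0000 0.0000 0.0000]
Step 1: x=[6.2500 12.0000 17.0000 23.0000] v=[-1.5000 2.0000 0.0000 0.0000]
Step 2: x=[5.3750 12.6250 17.5000 23.0000] v=[-1.7500 1.2500 1.0000 0.0000]
Step 3: x=[4.9688 12.0625 18.3125 23.2500] v=[-0.8125 -1.1250 1.6250 0.5000]
Max displacement = 1.0312

Answer: 1.0312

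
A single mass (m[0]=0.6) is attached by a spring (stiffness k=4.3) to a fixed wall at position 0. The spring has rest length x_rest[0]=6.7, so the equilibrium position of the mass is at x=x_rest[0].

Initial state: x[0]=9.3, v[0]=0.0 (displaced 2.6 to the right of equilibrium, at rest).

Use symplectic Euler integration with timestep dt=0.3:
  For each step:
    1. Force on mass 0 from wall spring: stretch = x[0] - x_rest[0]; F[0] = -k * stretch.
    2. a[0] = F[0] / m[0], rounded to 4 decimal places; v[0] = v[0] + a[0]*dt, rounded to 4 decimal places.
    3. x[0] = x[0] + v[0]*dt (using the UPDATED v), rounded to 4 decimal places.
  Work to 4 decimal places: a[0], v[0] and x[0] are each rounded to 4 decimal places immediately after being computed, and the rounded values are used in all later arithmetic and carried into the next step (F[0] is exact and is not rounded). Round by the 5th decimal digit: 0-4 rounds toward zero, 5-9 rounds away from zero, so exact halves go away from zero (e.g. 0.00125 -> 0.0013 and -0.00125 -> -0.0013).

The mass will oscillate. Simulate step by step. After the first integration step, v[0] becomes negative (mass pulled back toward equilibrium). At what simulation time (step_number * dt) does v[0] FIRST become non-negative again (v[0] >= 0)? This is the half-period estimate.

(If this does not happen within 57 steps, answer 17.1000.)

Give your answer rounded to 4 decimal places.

Step 0: x=[9.3000] v=[0.0000]
Step 1: x=[7.6230] v=[-5.5900]
Step 2: x=[5.3507] v=[-7.5744]
Step 3: x=[3.9487] v=[-4.6734]
Step 4: x=[4.3213] v=[1.2419]
First v>=0 after going negative at step 4, time=1.2000

Answer: 1.2000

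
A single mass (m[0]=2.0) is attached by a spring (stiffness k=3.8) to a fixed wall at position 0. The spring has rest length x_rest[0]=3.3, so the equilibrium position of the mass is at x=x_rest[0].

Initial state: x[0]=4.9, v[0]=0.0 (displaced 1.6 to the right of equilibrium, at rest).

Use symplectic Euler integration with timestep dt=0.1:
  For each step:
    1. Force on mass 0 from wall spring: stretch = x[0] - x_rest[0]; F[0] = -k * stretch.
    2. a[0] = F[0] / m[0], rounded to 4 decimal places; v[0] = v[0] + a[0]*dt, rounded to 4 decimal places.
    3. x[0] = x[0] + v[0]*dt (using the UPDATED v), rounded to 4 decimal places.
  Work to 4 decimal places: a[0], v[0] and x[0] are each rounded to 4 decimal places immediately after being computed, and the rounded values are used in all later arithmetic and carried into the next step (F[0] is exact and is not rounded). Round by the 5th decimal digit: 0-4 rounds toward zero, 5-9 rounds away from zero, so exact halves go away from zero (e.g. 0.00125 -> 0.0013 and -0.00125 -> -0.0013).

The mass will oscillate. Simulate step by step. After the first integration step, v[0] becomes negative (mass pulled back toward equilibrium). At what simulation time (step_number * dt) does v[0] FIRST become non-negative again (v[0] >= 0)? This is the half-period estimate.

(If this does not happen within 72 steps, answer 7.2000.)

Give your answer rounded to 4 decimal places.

Answer: 2.3000

Derivation:
Step 0: x=[4.9000] v=[0.0000]
Step 1: x=[4.8696] v=[-0.3040]
Step 2: x=[4.8094] v=[-0.6022]
Step 3: x=[4.7205] v=[-0.8890]
Step 4: x=[4.6046] v=[-1.1589]
Step 5: x=[4.4639] v=[-1.4068]
Step 6: x=[4.3011] v=[-1.6279]
Step 7: x=[4.1193] v=[-1.8181]
Step 8: x=[3.9219] v=[-1.9738]
Step 9: x=[3.7127] v=[-2.0920]
Step 10: x=[3.4957] v=[-2.1704]
Step 11: x=[3.2749] v=[-2.2076]
Step 12: x=[3.0546] v=[-2.2028]
Step 13: x=[2.8390] v=[-2.1562]
Step 14: x=[2.6321] v=[-2.0686]
Step 15: x=[2.4379] v=[-1.9417]
Step 16: x=[2.2601] v=[-1.7779]
Step 17: x=[2.1021] v=[-1.5803]
Step 18: x=[1.9668] v=[-1.3527]
Step 19: x=[1.8569] v=[-1.0994]
Step 20: x=[1.7744] v=[-0.8252]
Step 21: x=[1.7209] v=[-0.5353]
Step 22: x=[1.6974] v=[-0.2353]
Step 23: x=[1.7043] v=[0.0692]
First v>=0 after going negative at step 23, time=2.3000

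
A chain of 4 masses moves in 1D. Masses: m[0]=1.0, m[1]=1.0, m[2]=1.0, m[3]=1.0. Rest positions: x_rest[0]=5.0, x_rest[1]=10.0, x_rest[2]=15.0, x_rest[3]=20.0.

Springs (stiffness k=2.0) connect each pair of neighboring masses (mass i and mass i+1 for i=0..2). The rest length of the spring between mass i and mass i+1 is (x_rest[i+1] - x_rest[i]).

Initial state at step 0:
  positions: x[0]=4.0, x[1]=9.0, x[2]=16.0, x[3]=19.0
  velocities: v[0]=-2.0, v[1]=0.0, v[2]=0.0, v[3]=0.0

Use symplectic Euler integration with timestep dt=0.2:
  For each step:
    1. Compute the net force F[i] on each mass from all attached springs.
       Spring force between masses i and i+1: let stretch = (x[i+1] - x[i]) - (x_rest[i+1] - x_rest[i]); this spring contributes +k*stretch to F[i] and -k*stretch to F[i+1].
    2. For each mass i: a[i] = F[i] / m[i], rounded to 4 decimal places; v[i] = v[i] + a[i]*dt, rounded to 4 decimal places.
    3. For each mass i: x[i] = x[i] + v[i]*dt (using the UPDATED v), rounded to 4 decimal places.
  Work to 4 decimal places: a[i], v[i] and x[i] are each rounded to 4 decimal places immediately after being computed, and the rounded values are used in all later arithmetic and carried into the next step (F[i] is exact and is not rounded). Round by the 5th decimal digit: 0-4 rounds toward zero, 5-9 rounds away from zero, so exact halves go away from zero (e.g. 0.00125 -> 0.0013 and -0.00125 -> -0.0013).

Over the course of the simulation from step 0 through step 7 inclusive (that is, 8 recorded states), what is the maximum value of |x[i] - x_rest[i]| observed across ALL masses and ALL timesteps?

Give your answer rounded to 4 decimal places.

Step 0: x=[4.0000 9.0000 16.0000 19.0000] v=[-2.0000 0.0000 0.0000 0.0000]
Step 1: x=[3.6000 9.1600 15.6800 19.1600] v=[-2.0000 0.8000 -1.6000 0.8000]
Step 2: x=[3.2448 9.3968 15.1168 19.4416] v=[-1.7760 1.1840 -2.8160 1.4080]
Step 3: x=[2.9818 9.5990 14.4420 19.7772] v=[-1.3152 1.0112 -3.3741 1.6781]
Step 4: x=[2.8481 9.6593 13.8066 20.0860] v=[-0.6683 0.3015 -3.1772 1.5440]
Step 5: x=[2.8593 9.5065 13.3417 20.2924] v=[0.0562 -0.7641 -2.3244 1.0322]
Step 6: x=[3.0023 9.1287 13.1261 20.3428] v=[0.7151 -1.8889 -1.0782 0.2519]
Step 7: x=[3.2354 8.5806 13.1680 20.2158] v=[1.1657 -2.7405 0.2095 -0.6348]
Max displacement = 2.1519

Answer: 2.1519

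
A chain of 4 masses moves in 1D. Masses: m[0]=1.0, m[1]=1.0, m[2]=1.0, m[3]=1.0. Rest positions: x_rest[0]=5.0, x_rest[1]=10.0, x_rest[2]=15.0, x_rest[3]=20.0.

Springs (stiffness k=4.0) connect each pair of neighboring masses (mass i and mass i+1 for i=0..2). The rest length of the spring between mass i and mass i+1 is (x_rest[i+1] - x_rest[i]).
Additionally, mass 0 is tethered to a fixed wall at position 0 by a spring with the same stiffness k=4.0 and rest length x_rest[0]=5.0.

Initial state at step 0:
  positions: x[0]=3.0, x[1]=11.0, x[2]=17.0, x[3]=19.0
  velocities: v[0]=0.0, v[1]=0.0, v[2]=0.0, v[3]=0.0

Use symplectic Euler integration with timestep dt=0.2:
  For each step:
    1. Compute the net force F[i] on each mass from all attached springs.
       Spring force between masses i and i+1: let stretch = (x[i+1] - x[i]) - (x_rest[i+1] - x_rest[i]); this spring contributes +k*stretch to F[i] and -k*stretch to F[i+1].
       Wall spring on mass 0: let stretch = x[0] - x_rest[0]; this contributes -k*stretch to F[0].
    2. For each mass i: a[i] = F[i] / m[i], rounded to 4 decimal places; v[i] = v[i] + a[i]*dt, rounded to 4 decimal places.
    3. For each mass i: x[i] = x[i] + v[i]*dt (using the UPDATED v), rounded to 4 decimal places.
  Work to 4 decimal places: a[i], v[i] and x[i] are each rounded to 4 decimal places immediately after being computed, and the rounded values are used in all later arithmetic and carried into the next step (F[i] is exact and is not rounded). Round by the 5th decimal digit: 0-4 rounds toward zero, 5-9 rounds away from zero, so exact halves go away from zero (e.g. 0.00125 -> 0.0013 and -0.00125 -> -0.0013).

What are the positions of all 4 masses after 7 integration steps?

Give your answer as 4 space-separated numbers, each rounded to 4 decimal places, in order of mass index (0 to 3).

Step 0: x=[3.0000 11.0000 17.0000 19.0000] v=[0.0000 0.0000 0.0000 0.0000]
Step 1: x=[3.8000 10.6800 16.3600 19.4800] v=[4.0000 -1.6000 -3.2000 2.4000]
Step 2: x=[5.0928 10.1680 15.3104 20.2608] v=[6.4640 -2.5600 -5.2480 3.9040]
Step 3: x=[6.3828 9.6668 14.2301 21.0495] v=[6.4499 -2.5062 -5.4016 3.9437]
Step 4: x=[7.1770 9.3702 13.5108 21.5471] v=[3.9709 -1.4828 -3.5967 2.4882]
Step 5: x=[7.1738 9.3852 13.4148 21.5589] v=[-0.0161 0.0751 -0.4801 0.0592]
Step 6: x=[6.3766 9.6911 13.9771 21.0677] v=[-3.9860 1.5297 2.8115 -2.4561]
Step 7: x=[5.0895 10.1525 14.9881 20.2420] v=[-6.4357 2.3069 5.0552 -4.1286]

Answer: 5.0895 10.1525 14.9881 20.2420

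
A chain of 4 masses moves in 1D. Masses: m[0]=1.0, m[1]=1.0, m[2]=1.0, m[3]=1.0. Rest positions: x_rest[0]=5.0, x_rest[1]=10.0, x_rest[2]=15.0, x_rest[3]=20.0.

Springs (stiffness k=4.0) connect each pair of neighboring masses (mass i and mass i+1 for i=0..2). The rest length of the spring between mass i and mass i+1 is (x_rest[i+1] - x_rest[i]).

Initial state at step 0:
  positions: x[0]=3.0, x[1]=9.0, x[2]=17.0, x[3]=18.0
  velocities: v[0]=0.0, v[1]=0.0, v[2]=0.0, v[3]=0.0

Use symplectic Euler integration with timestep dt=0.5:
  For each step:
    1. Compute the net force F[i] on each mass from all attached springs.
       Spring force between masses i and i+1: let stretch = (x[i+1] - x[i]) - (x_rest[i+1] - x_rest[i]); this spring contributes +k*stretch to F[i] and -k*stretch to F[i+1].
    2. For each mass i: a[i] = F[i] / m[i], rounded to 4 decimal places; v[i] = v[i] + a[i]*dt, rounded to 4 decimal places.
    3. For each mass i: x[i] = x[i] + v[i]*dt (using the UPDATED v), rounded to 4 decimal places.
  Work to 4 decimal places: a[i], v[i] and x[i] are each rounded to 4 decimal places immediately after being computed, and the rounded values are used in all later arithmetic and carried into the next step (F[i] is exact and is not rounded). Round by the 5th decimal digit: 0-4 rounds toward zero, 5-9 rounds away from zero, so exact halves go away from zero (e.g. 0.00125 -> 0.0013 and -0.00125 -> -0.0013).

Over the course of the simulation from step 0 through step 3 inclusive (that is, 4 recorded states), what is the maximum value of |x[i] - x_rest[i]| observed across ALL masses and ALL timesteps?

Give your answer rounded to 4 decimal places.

Step 0: x=[3.0000 9.0000 17.0000 18.0000] v=[0.0000 0.0000 0.0000 0.0000]
Step 1: x=[4.0000 11.0000 10.0000 22.0000] v=[2.0000 4.0000 -14.0000 8.0000]
Step 2: x=[7.0000 5.0000 16.0000 19.0000] v=[6.0000 -12.0000 12.0000 -6.0000]
Step 3: x=[3.0000 12.0000 14.0000 18.0000] v=[-8.0000 14.0000 -4.0000 -2.0000]
Max displacement = 5.0000

Answer: 5.0000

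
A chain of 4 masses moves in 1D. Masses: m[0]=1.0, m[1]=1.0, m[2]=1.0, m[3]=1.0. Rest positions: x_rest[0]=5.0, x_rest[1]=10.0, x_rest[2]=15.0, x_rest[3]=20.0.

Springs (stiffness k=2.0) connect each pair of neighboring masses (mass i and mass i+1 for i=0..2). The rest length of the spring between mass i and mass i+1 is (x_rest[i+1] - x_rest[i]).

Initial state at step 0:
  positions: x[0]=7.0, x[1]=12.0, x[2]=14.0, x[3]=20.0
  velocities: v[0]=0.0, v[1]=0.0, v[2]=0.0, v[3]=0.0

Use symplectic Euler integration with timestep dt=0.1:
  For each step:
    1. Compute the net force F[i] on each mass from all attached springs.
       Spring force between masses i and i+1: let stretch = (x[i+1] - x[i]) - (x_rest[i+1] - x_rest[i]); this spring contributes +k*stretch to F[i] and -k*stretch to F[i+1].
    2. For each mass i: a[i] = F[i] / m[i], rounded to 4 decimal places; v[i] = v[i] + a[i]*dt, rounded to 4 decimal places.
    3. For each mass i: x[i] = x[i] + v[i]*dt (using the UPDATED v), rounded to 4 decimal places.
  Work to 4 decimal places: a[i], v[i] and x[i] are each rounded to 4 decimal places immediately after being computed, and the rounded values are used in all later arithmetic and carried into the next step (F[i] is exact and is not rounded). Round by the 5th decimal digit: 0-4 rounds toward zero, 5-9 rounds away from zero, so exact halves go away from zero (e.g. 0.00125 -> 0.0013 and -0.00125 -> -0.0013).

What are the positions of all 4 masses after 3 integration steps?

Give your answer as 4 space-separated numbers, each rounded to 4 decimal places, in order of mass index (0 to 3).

Answer: 6.9941 11.6597 14.4563 19.8899

Derivation:
Step 0: x=[7.0000 12.0000 14.0000 20.0000] v=[0.0000 0.0000 0.0000 0.0000]
Step 1: x=[7.0000 11.9400 14.0800 19.9800] v=[0.0000 -0.6000 0.8000 -0.2000]
Step 2: x=[6.9988 11.8240 14.2352 19.9420] v=[-0.0120 -1.1600 1.5520 -0.3800]
Step 3: x=[6.9941 11.6597 14.4563 19.8899] v=[-0.0470 -1.6428 2.2111 -0.5214]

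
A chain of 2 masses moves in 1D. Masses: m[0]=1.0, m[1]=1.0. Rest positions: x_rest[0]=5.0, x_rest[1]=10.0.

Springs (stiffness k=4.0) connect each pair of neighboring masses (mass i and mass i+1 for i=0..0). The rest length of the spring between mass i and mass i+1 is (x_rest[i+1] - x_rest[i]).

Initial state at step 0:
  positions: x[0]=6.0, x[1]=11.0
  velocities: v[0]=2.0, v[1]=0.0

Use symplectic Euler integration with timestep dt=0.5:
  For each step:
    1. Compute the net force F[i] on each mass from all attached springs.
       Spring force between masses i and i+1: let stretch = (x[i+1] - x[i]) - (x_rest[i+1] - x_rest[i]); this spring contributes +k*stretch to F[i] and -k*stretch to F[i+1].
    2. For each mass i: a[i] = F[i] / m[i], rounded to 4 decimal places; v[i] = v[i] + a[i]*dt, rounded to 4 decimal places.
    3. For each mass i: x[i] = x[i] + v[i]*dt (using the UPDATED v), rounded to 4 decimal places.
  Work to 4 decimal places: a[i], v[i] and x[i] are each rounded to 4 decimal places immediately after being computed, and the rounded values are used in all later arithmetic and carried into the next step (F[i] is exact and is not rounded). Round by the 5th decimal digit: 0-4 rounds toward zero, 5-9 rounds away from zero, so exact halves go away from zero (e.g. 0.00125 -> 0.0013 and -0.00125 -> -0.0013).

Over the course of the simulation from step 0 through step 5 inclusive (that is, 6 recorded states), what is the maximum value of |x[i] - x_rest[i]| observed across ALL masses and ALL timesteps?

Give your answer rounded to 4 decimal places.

Step 0: x=[6.0000 11.0000] v=[2.0000 0.0000]
Step 1: x=[7.0000 11.0000] v=[2.0000 0.0000]
Step 2: x=[7.0000 12.0000] v=[0.0000 2.0000]
Step 3: x=[7.0000 13.0000] v=[0.0000 2.0000]
Step 4: x=[8.0000 13.0000] v=[2.0000 0.0000]
Step 5: x=[9.0000 13.0000] v=[2.0000 0.0000]
Max displacement = 4.0000

Answer: 4.0000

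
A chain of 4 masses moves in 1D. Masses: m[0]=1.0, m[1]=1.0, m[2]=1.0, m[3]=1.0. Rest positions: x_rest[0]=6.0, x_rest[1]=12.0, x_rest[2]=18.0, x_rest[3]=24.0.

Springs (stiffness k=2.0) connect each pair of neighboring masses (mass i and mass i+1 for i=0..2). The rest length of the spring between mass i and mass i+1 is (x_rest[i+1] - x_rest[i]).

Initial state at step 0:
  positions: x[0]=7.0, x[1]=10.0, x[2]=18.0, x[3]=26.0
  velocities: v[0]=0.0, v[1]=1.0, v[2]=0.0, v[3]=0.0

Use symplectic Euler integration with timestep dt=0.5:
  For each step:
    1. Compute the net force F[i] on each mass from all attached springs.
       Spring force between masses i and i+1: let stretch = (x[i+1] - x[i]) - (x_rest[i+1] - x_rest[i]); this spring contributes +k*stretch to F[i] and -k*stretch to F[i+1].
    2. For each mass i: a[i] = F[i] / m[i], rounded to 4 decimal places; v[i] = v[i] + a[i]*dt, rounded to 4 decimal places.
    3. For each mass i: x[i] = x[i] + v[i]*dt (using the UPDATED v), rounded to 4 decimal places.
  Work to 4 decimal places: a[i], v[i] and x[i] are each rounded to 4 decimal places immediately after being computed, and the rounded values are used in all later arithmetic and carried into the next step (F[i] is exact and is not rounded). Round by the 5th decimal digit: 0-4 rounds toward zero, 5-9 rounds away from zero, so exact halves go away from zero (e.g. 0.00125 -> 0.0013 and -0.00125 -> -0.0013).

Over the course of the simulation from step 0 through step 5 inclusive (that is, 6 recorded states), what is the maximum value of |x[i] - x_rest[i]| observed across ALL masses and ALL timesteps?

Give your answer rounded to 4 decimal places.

Step 0: x=[7.0000 10.0000 18.0000 26.0000] v=[0.0000 1.0000 0.0000 0.0000]
Step 1: x=[5.5000 13.0000 18.0000 25.0000] v=[-3.0000 6.0000 0.0000 -2.0000]
Step 2: x=[4.7500 14.7500 19.0000 23.5000] v=[-1.5000 3.5000 2.0000 -3.0000]
Step 3: x=[6.0000 13.6250 20.1250 22.7500] v=[2.5000 -2.2500 2.2500 -1.5000]
Step 4: x=[8.0625 11.9375 19.3125 23.6875] v=[4.1250 -3.3750 -1.6250 1.8750]
Step 5: x=[9.0625 12.0000 17.0000 25.4375] v=[2.0000 0.1250 -4.6250 3.5000]
Max displacement = 3.0625

Answer: 3.0625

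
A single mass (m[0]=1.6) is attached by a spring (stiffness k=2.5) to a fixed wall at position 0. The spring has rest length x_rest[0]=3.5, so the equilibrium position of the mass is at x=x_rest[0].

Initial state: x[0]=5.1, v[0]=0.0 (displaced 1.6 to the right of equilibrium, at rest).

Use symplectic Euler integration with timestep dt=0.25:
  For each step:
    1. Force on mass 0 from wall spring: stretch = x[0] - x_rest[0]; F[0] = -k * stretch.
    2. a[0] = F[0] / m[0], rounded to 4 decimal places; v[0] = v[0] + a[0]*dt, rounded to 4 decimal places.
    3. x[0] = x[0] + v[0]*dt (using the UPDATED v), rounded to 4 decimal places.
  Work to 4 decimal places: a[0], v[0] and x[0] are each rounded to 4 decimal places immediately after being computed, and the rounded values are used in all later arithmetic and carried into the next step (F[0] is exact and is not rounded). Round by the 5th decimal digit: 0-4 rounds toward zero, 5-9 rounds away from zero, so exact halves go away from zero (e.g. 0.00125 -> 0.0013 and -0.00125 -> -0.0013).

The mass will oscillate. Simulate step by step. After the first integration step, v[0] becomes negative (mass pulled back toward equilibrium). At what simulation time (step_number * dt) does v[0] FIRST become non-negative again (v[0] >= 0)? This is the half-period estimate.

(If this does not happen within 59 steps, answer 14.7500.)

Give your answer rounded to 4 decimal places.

Step 0: x=[5.1000] v=[0.0000]
Step 1: x=[4.9438] v=[-0.6250]
Step 2: x=[4.6466] v=[-1.1890]
Step 3: x=[4.2374] v=[-1.6369]
Step 4: x=[3.7562] v=[-1.9250]
Step 5: x=[3.2499] v=[-2.0251]
Step 6: x=[2.7681] v=[-1.9274]
Step 7: x=[2.3577] v=[-1.6415]
Step 8: x=[2.0589] v=[-1.1953]
Step 9: x=[1.9008] v=[-0.6324]
Step 10: x=[1.8989] v=[-0.0077]
Step 11: x=[2.0533] v=[0.6177]
First v>=0 after going negative at step 11, time=2.7500

Answer: 2.7500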